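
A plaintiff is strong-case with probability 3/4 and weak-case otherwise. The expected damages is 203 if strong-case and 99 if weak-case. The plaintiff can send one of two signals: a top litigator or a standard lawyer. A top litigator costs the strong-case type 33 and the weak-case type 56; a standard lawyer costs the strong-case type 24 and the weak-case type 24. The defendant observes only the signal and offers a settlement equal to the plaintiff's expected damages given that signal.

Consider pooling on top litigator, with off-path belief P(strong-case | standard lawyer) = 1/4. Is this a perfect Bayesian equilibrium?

Yes

At the pooled signal (top litigator) the defendant holds the prior 3/4 and pays 3/4·203 + 1/4·99 = 177. Off-path (standard lawyer) belief 1/4 gives 1/4·203 + 3/4·99 = 125.
Strong-case: top litigator gives 177 − 33 = 144; standard lawyer gives 125 − 24 = 101. Stays. ✓
Weak-case: top litigator gives 177 − 56 = 121; standard lawyer gives 125 − 24 = 101. Stays. ✓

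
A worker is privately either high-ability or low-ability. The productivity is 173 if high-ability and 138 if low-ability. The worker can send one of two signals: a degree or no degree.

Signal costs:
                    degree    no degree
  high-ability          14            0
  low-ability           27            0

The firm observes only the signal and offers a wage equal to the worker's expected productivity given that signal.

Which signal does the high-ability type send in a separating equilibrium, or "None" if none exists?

Try high-ability → degree, low-ability → no degree:
  If types separate, degree earns payment 173 and no degree earns 138.
  High-ability: degree gives 173 − 14 = 159; no degree gives 138 − 0 = 138. No deviation. ✓
  Low-ability: no degree gives 138 − 0 = 138; degree gives 173 − 27 = 146. Would deviate. ✗
Try high-ability → no degree, low-ability → degree:
  If types separate, no degree earns payment 173 and degree earns 138.
  High-ability: no degree gives 173 − 0 = 173; degree gives 138 − 14 = 124. No deviation. ✓
  Low-ability: degree gives 138 − 27 = 111; no degree gives 173 − 0 = 173. Would deviate. ✗
Neither assignment is incentive-compatible.

None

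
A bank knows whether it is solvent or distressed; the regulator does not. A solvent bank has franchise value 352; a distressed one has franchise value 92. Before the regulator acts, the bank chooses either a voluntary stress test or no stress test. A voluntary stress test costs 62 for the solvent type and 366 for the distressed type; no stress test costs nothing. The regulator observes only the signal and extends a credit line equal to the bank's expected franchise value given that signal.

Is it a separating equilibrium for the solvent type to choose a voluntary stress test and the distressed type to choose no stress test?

Yes

If types separate, stress test earns payment 352 and no stress test earns 92.
Solvent: stress test gives 352 − 62 = 290; no stress test gives 92 − 0 = 92. No deviation. ✓
Distressed: no stress test gives 92 − 0 = 92; stress test gives 352 − 366 = -14. No deviation. ✓
Neither type gains from mimicking the other.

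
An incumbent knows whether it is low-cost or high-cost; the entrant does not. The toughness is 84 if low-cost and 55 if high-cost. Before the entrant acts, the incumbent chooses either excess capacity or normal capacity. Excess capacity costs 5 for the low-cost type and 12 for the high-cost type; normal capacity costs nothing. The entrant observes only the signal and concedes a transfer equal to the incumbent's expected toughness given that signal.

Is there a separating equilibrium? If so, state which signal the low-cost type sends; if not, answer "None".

Try low-cost → excess capacity, high-cost → normal capacity:
  Under separation the entrant infers type exactly: excess capacity → low-cost (pays 84), normal capacity → high-cost (pays 55).
  Low-cost: excess capacity gives 84 − 5 = 79; normal capacity gives 55 − 0 = 55. No deviation. ✓
  High-cost: normal capacity gives 55 − 0 = 55; excess capacity gives 84 − 12 = 72. Would deviate. ✗
Try low-cost → normal capacity, high-cost → excess capacity:
  Under separation the entrant infers type exactly: normal capacity → low-cost (pays 84), excess capacity → high-cost (pays 55).
  Low-cost: normal capacity gives 84 − 0 = 84; excess capacity gives 55 − 5 = 50. No deviation. ✓
  High-cost: excess capacity gives 55 − 12 = 43; normal capacity gives 84 − 0 = 84. Would deviate. ✗
Neither assignment is incentive-compatible.

None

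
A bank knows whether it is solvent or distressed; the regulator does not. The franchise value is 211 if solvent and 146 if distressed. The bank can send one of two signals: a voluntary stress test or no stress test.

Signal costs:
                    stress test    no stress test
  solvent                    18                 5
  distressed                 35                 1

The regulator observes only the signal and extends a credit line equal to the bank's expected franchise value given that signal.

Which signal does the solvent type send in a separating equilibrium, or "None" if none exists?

None

Try solvent → stress test, distressed → no stress test:
  If types separate, stress test earns payment 211 and no stress test earns 146.
  Solvent: stress test gives 211 − 18 = 193; no stress test gives 146 − 5 = 141. No deviation. ✓
  Distressed: no stress test gives 146 − 1 = 145; stress test gives 211 − 35 = 176. Would deviate. ✗
Try solvent → no stress test, distressed → stress test:
  If types separate, no stress test earns payment 211 and stress test earns 146.
  Solvent: no stress test gives 211 − 5 = 206; stress test gives 146 − 18 = 128. No deviation. ✓
  Distressed: stress test gives 146 − 35 = 111; no stress test gives 211 − 1 = 210. Would deviate. ✗
Neither assignment is incentive-compatible.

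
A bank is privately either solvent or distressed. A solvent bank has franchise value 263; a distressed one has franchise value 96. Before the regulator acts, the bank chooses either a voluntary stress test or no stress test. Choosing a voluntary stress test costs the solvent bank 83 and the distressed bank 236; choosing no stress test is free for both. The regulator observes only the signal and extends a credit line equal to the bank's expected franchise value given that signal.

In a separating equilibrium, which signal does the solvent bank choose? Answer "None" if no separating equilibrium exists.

stress test

Try solvent → stress test, distressed → no stress test:
  If types separate, stress test earns payment 263 and no stress test earns 96.
  Solvent: stress test gives 263 − 83 = 180; no stress test gives 96 − 0 = 96. No deviation. ✓
  Distressed: no stress test gives 96 − 0 = 96; stress test gives 263 − 236 = 27. No deviation. ✓
Both hold — the solvent type sends stress test.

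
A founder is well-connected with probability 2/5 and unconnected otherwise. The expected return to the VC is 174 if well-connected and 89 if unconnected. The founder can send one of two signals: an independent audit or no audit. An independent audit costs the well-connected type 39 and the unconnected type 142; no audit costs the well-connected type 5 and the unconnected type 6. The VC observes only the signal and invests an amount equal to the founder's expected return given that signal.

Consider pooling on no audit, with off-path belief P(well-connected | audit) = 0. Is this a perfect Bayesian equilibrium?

Yes

At the pooled signal (no audit) the VC holds the prior 2/5 and pays 2/5·174 + 3/5·89 = 123. Off-path (audit) belief 0 gives 0·174 + 1·89 = 89.
Well-connected: no audit gives 123 − 5 = 118; audit gives 89 − 39 = 50. Stays. ✓
Unconnected: no audit gives 123 − 6 = 117; audit gives 89 − 142 = -53. Stays. ✓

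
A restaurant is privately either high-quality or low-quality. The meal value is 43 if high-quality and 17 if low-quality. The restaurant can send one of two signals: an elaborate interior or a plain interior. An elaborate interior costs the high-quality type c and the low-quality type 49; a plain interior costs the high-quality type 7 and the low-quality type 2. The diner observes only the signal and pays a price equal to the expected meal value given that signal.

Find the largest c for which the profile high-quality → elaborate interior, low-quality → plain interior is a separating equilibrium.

Under separation: elaborate interior → high-quality (pays 43); plain interior → low-quality (pays 17).
Low-quality: 17 − 2 = 15 ≥ 43 − 49 = -6. Holds regardless of c. ✓
High-quality: 43 − c ≥ 17 − 7, so c ≤ 43 − 10 = 33.

33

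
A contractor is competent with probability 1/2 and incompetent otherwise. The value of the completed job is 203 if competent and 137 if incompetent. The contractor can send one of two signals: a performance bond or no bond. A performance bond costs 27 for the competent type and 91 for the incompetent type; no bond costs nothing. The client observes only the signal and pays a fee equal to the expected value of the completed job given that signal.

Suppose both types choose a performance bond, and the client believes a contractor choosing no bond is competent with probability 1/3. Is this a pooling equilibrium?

No

At the pooled signal (bond) the client holds the prior 1/2 and pays 1/2·203 + 1/2·137 = 170. Off-path (no bond) belief 1/3 gives 1/3·203 + 2/3·137 = 159.
Competent: bond gives 170 − 27 = 143; no bond gives 159 − 0 = 159. Deviates. ✗
Incompetent: bond gives 170 − 91 = 79; no bond gives 159 − 0 = 159. Deviates. ✗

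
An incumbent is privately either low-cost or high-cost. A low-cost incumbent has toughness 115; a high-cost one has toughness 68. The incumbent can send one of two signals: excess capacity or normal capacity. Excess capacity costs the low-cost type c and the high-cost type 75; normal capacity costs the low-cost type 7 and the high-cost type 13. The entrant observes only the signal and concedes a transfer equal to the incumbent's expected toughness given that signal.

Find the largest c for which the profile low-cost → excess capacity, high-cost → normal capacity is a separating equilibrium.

54

Under separation: excess capacity → low-cost (pays 115); normal capacity → high-cost (pays 68).
High-cost: 68 − 13 = 55 ≥ 115 − 75 = 40. Holds regardless of c. ✓
Low-cost: 115 − c ≥ 68 − 7, so c ≤ 115 − 61 = 54.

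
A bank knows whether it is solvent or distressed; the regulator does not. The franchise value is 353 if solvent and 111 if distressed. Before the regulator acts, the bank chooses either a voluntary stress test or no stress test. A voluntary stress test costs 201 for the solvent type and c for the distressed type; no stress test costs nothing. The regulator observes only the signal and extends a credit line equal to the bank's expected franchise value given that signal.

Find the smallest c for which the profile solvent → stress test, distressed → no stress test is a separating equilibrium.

Under separation: stress test → solvent (pays 353); no stress test → distressed (pays 111).
Solvent: 353 − 201 = 152 ≥ 111 − 0 = 111. Holds regardless of c. ✓
Distressed: 111 − 0 ≥ 353 − c, so c ≥ 353 − 111 = 242.

242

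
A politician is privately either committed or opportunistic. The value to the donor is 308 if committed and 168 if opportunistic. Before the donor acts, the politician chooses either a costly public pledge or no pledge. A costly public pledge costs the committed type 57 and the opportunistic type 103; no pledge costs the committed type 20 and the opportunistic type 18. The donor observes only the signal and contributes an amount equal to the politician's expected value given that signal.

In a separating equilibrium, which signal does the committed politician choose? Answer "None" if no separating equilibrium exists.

Try committed → pledge, opportunistic → no pledge:
  Under separation the donor infers type exactly: pledge → committed (pays 308), no pledge → opportunistic (pays 168).
  Committed: pledge gives 308 − 57 = 251; no pledge gives 168 − 20 = 148. No deviation. ✓
  Opportunistic: no pledge gives 168 − 18 = 150; pledge gives 308 − 103 = 205. Would deviate. ✗
Try committed → no pledge, opportunistic → pledge:
  Under separation the donor infers type exactly: no pledge → committed (pays 308), pledge → opportunistic (pays 168).
  Committed: no pledge gives 308 − 20 = 288; pledge gives 168 − 57 = 111. No deviation. ✓
  Opportunistic: pledge gives 168 − 103 = 65; no pledge gives 308 − 18 = 290. Would deviate. ✗
Neither assignment is incentive-compatible.

None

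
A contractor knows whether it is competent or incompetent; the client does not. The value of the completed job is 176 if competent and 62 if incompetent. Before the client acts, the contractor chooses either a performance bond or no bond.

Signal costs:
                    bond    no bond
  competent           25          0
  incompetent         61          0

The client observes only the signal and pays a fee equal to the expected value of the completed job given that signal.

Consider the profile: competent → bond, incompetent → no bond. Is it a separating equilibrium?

If types separate, bond earns payment 176 and no bond earns 62.
Competent: bond gives 176 − 25 = 151; no bond gives 62 − 0 = 62. No deviation. ✓
Incompetent: no bond gives 62 − 0 = 62; bond gives 176 − 61 = 115. Would deviate. ✗

No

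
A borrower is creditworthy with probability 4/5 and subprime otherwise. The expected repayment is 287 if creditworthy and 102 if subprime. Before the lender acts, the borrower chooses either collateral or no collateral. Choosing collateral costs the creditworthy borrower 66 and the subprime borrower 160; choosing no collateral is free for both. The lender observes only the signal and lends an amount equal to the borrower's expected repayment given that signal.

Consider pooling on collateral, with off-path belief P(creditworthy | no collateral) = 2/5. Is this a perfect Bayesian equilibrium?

No

At the pooled signal (collateral) the lender holds the prior 4/5 and pays 4/5·287 + 1/5·102 = 250. Off-path (no collateral) belief 2/5 gives 2/5·287 + 3/5·102 = 176.
Creditworthy: collateral gives 250 − 66 = 184; no collateral gives 176 − 0 = 176. Stays. ✓
Subprime: collateral gives 250 − 160 = 90; no collateral gives 176 − 0 = 176. Deviates. ✗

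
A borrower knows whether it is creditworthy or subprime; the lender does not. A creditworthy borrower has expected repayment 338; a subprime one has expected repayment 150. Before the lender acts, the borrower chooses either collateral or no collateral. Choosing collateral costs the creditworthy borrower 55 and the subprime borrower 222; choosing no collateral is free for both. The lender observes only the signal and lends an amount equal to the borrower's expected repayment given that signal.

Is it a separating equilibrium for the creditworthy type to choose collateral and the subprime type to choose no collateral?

If types separate, collateral earns payment 338 and no collateral earns 150.
Creditworthy: collateral gives 338 − 55 = 283; no collateral gives 150 − 0 = 150. No deviation. ✓
Subprime: no collateral gives 150 − 0 = 150; collateral gives 338 − 222 = 116. No deviation. ✓
Both incentive constraints hold.

Yes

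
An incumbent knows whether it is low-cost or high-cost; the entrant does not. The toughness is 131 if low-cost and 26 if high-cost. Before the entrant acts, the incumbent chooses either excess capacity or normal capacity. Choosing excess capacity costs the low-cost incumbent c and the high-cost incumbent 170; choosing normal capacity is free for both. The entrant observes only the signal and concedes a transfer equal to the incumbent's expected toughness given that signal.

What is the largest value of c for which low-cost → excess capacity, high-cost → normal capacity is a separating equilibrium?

Under separation: excess capacity → low-cost (pays 131); normal capacity → high-cost (pays 26).
High-cost: 26 − 0 = 26 ≥ 131 − 170 = -39. Holds regardless of c. ✓
Low-cost: 131 − c ≥ 26 − 0, so c ≤ 131 − 26 = 105.

105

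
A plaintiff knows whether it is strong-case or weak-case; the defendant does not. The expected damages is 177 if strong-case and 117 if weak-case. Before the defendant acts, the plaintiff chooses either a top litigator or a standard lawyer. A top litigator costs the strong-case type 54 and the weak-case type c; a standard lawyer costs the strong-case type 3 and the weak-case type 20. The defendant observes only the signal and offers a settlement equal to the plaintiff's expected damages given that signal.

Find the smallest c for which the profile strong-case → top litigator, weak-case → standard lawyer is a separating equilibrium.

Under separation: top litigator → strong-case (pays 177); standard lawyer → weak-case (pays 117).
Strong-case: 177 − 54 = 123 ≥ 117 − 3 = 114. Holds regardless of c. ✓
Weak-case: 117 − 20 ≥ 177 − c, so c ≥ 177 − 97 = 80.

80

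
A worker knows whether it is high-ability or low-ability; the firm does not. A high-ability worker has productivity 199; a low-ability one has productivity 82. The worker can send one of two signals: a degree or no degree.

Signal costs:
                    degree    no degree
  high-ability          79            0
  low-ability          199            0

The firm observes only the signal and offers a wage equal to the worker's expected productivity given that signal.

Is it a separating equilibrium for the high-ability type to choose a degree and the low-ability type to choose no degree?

Yes

If types separate, degree earns payment 199 and no degree earns 82.
High-ability: degree gives 199 − 79 = 120; no degree gives 82 − 0 = 82. No deviation. ✓
Low-ability: no degree gives 82 − 0 = 82; degree gives 199 − 199 = 0. No deviation. ✓
Both incentive constraints hold.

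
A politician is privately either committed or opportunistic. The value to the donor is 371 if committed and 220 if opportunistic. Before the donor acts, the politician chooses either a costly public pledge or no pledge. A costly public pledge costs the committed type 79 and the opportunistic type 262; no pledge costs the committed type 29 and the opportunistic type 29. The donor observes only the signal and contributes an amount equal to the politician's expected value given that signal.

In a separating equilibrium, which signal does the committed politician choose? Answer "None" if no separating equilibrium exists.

Try committed → pledge, opportunistic → no pledge:
  If types separate, pledge earns payment 371 and no pledge earns 220.
  Committed: pledge gives 371 − 79 = 292; no pledge gives 220 − 29 = 191. No deviation. ✓
  Opportunistic: no pledge gives 220 − 29 = 191; pledge gives 371 − 262 = 109. No deviation. ✓
Both hold — the committed type sends pledge.

pledge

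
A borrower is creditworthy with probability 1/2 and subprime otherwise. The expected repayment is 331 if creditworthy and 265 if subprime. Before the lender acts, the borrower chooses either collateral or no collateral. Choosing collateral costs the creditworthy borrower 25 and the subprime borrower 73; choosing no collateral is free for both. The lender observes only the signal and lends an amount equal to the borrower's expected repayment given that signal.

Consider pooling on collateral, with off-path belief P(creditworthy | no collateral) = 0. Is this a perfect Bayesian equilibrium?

No

At the pooled signal (collateral) the lender holds the prior 1/2 and pays 1/2·331 + 1/2·265 = 298. Off-path (no collateral) belief 0 gives 0·331 + 1·265 = 265.
Creditworthy: collateral gives 298 − 25 = 273; no collateral gives 265 − 0 = 265. Stays. ✓
Subprime: collateral gives 298 − 73 = 225; no collateral gives 265 − 0 = 265. Deviates. ✗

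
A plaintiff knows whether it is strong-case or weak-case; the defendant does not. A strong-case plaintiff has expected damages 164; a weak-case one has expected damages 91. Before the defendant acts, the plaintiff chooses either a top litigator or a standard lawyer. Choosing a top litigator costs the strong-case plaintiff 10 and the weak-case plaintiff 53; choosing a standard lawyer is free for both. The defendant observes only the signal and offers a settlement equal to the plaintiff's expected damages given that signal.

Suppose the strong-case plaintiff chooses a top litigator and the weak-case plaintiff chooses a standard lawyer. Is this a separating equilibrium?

Under separation the defendant infers type exactly: top litigator → strong-case (pays 164), standard lawyer → weak-case (pays 91).
Strong-case: top litigator gives 164 − 10 = 154; standard lawyer gives 91 − 0 = 91. No deviation. ✓
Weak-case: standard lawyer gives 91 − 0 = 91; top litigator gives 164 − 53 = 111. Would deviate. ✗

No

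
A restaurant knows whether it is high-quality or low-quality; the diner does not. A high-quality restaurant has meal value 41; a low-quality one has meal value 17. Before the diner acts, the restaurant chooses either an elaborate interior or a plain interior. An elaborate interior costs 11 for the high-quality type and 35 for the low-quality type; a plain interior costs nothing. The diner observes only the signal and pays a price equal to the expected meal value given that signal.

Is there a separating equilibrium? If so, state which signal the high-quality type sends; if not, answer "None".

Try high-quality → elaborate interior, low-quality → plain interior:
  If types separate, elaborate interior earns payment 41 and plain interior earns 17.
  High-quality: elaborate interior gives 41 − 11 = 30; plain interior gives 17 − 0 = 17. No deviation. ✓
  Low-quality: plain interior gives 17 − 0 = 17; elaborate interior gives 41 − 35 = 6. No deviation. ✓
Both hold — the high-quality type sends elaborate interior.

elaborate interior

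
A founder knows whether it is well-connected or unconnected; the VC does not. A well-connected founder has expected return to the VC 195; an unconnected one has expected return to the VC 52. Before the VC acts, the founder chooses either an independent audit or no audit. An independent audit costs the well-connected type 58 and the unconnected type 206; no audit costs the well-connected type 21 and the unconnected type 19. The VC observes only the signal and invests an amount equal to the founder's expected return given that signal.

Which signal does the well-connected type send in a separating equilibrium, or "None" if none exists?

Try well-connected → audit, unconnected → no audit:
  If types separate, audit earns payment 195 and no audit earns 52.
  Well-connected: audit gives 195 − 58 = 137; no audit gives 52 − 21 = 31. No deviation. ✓
  Unconnected: no audit gives 52 − 19 = 33; audit gives 195 − 206 = -11. No deviation. ✓
Both hold — the well-connected type sends audit.

audit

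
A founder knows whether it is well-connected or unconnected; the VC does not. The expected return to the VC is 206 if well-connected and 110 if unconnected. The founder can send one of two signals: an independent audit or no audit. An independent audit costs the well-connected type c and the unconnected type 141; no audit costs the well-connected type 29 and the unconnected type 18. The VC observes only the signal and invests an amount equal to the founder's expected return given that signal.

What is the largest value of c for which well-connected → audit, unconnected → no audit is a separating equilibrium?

Under separation: audit → well-connected (pays 206); no audit → unconnected (pays 110).
Unconnected: 110 − 18 = 92 ≥ 206 − 141 = 65. Holds regardless of c. ✓
Well-connected: 206 − c ≥ 110 − 29, so c ≤ 206 − 81 = 125.

125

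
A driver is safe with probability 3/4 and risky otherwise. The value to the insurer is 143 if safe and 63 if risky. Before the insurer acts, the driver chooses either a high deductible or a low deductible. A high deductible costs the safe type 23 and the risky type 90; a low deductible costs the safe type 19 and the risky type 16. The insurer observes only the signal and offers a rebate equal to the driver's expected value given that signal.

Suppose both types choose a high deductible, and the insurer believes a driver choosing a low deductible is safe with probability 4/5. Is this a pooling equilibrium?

No

At the pooled signal (high deductible) the insurer holds the prior 3/4 and pays 3/4·143 + 1/4·63 = 123. Off-path (low deductible) belief 4/5 gives 4/5·143 + 1/5·63 = 127.
Safe: high deductible gives 123 − 23 = 100; low deductible gives 127 − 19 = 108. Deviates. ✗
Risky: high deductible gives 123 − 90 = 33; low deductible gives 127 − 16 = 111. Deviates. ✗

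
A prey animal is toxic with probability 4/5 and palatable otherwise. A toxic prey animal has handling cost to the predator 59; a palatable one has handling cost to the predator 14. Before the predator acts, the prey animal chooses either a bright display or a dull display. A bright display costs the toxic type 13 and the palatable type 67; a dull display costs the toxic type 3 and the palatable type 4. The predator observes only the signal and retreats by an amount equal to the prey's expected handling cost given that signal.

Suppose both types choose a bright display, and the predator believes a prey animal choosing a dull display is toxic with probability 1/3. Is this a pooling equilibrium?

At the pooled signal (bright display) the predator holds the prior 4/5 and pays 4/5·59 + 1/5·14 = 50. Off-path (dull display) belief 1/3 gives 1/3·59 + 2/3·14 = 29.
Toxic: bright display gives 50 − 13 = 37; dull display gives 29 − 3 = 26. Stays. ✓
Palatable: bright display gives 50 − 67 = -17; dull display gives 29 − 4 = 25. Deviates. ✗

No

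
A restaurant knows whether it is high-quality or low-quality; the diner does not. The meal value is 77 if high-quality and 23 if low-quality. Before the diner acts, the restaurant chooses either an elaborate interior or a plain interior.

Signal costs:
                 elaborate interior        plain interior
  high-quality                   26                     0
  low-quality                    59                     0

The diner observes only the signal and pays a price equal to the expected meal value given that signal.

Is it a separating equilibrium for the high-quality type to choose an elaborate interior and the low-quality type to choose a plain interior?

Under separation the diner infers type exactly: elaborate interior → high-quality (pays 77), plain interior → low-quality (pays 23).
High-quality: elaborate interior gives 77 − 26 = 51; plain interior gives 23 − 0 = 23. No deviation. ✓
Low-quality: plain interior gives 23 − 0 = 23; elaborate interior gives 77 − 59 = 18. No deviation. ✓
Neither type gains from mimicking the other.

Yes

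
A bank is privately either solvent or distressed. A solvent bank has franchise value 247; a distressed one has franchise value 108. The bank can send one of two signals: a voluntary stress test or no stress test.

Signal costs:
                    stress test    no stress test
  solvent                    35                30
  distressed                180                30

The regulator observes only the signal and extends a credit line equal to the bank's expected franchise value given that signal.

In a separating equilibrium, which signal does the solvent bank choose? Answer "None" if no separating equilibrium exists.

stress test

Try solvent → stress test, distressed → no stress test:
  If types separate, stress test earns payment 247 and no stress test earns 108.
  Solvent: stress test gives 247 − 35 = 212; no stress test gives 108 − 30 = 78. No deviation. ✓
  Distressed: no stress test gives 108 − 30 = 78; stress test gives 247 − 180 = 67. No deviation. ✓
Both hold — the solvent type sends stress test.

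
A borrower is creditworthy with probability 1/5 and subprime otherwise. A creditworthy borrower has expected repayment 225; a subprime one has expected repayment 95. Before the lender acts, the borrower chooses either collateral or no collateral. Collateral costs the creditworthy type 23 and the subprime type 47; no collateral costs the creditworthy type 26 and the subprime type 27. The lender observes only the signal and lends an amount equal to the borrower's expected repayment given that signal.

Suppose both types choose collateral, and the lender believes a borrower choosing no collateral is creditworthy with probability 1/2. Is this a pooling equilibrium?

No

At the pooled signal (collateral) the lender holds the prior 1/5 and pays 1/5·225 + 4/5·95 = 121. Off-path (no collateral) belief 1/2 gives 1/2·225 + 1/2·95 = 160.
Creditworthy: collateral gives 121 − 23 = 98; no collateral gives 160 − 26 = 134. Deviates. ✗
Subprime: collateral gives 121 − 47 = 74; no collateral gives 160 − 27 = 133. Deviates. ✗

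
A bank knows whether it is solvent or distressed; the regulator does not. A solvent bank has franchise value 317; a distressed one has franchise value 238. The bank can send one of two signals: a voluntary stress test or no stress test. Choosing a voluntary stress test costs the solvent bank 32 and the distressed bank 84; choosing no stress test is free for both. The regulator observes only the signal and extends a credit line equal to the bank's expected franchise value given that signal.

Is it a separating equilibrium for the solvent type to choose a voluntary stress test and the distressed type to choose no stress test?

If types separate, stress test earns payment 317 and no stress test earns 238.
Solvent: stress test gives 317 − 32 = 285; no stress test gives 238 − 0 = 238. No deviation. ✓
Distressed: no stress test gives 238 − 0 = 238; stress test gives 317 − 84 = 233. No deviation. ✓
Neither type gains from mimicking the other.

Yes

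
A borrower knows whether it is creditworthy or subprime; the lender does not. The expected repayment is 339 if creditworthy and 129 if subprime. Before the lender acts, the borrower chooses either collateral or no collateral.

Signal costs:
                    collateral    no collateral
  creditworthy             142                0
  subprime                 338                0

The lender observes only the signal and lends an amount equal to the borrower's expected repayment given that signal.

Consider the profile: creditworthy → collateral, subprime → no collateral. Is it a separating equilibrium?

Under separation the lender infers type exactly: collateral → creditworthy (pays 339), no collateral → subprime (pays 129).
Creditworthy: collateral gives 339 − 142 = 197; no collateral gives 129 − 0 = 129. No deviation. ✓
Subprime: no collateral gives 129 − 0 = 129; collateral gives 339 − 338 = 1. No deviation. ✓
Neither type gains from mimicking the other.

Yes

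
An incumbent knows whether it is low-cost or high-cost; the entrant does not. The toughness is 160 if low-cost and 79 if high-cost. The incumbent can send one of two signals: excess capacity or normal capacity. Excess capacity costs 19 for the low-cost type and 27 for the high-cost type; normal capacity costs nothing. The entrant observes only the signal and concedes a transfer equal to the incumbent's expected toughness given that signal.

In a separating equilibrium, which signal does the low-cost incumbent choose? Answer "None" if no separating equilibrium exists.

Try low-cost → excess capacity, high-cost → normal capacity:
  Under separation the entrant infers type exactly: excess capacity → low-cost (pays 160), normal capacity → high-cost (pays 79).
  Low-cost: excess capacity gives 160 − 19 = 141; normal capacity gives 79 − 0 = 79. No deviation. ✓
  High-cost: normal capacity gives 79 − 0 = 79; excess capacity gives 160 − 27 = 133. Would deviate. ✗
Try low-cost → normal capacity, high-cost → excess capacity:
  Under separation the entrant infers type exactly: normal capacity → low-cost (pays 160), excess capacity → high-cost (pays 79).
  Low-cost: normal capacity gives 160 − 0 = 160; excess capacity gives 79 − 19 = 60. No deviation. ✓
  High-cost: excess capacity gives 79 − 27 = 52; normal capacity gives 160 − 0 = 160. Would deviate. ✗
Neither assignment is incentive-compatible.

None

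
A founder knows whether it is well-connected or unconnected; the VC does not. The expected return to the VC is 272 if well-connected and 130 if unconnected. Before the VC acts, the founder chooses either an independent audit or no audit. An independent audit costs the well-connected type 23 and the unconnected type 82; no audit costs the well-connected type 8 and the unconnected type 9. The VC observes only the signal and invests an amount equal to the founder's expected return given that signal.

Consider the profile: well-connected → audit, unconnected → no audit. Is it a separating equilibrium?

No

If types separate, audit earns payment 272 and no audit earns 130.
Well-connected: audit gives 272 − 23 = 249; no audit gives 130 − 8 = 122. No deviation. ✓
Unconnected: no audit gives 130 − 9 = 121; audit gives 272 − 82 = 190. Would deviate. ✗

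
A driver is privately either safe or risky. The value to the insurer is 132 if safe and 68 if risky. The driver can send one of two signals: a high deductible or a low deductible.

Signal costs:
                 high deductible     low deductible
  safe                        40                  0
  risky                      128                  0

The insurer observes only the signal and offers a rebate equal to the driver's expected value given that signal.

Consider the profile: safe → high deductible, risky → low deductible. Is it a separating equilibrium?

Under separation the insurer infers type exactly: high deductible → safe (pays 132), low deductible → risky (pays 68).
Safe: high deductible gives 132 − 40 = 92; low deductible gives 68 − 0 = 68. No deviation. ✓
Risky: low deductible gives 68 − 0 = 68; high deductible gives 132 − 128 = 4. No deviation. ✓
Neither type gains from mimicking the other.

Yes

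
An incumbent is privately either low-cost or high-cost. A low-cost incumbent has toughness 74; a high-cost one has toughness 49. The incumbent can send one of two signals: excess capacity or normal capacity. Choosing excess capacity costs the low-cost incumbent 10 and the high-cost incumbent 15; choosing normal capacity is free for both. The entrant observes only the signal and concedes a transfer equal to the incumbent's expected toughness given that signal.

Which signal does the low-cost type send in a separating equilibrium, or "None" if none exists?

Try low-cost → excess capacity, high-cost → normal capacity:
  Under separation the entrant infers type exactly: excess capacity → low-cost (pays 74), normal capacity → high-cost (pays 49).
  Low-cost: excess capacity gives 74 − 10 = 64; normal capacity gives 49 − 0 = 49. No deviation. ✓
  High-cost: normal capacity gives 49 − 0 = 49; excess capacity gives 74 − 15 = 59. Would deviate. ✗
Try low-cost → normal capacity, high-cost → excess capacity:
  Under separation the entrant infers type exactly: normal capacity → low-cost (pays 74), excess capacity → high-cost (pays 49).
  Low-cost: normal capacity gives 74 − 0 = 74; excess capacity gives 49 − 10 = 39. No deviation. ✓
  High-cost: excess capacity gives 49 − 15 = 34; normal capacity gives 74 − 0 = 74. Would deviate. ✗
Neither assignment is incentive-compatible.

None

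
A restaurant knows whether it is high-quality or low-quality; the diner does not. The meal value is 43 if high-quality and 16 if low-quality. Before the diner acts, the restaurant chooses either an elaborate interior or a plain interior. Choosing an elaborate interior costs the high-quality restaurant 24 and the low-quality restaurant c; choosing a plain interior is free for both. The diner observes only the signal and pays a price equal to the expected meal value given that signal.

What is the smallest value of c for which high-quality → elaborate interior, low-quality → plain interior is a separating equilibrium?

Under separation: elaborate interior → high-quality (pays 43); plain interior → low-quality (pays 16).
High-quality: 43 − 24 = 19 ≥ 16 − 0 = 16. Holds regardless of c. ✓
Low-quality: 16 − 0 ≥ 43 − c, so c ≥ 43 − 16 = 27.

27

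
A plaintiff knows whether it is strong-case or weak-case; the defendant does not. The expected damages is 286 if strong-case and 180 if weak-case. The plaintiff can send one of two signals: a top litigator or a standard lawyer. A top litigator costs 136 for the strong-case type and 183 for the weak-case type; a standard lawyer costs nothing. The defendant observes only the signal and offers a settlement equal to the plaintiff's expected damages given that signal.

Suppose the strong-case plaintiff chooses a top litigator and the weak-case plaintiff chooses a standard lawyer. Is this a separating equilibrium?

No

If types separate, top litigator earns payment 286 and standard lawyer earns 180.
Strong-case: top litigator gives 286 − 136 = 150; standard lawyer gives 180 − 0 = 180. Would deviate. ✗
Weak-case: standard lawyer gives 180 − 0 = 180; top litigator gives 286 − 183 = 103. No deviation. ✓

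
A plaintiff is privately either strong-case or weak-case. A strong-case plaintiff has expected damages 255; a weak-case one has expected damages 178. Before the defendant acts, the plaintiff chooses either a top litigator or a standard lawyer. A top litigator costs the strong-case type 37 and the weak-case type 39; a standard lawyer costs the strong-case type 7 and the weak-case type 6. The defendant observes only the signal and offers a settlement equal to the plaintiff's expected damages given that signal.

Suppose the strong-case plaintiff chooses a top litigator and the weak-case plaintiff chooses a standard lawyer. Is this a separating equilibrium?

No

If types separate, top litigator earns payment 255 and standard lawyer earns 178.
Strong-case: top litigator gives 255 − 37 = 218; standard lawyer gives 178 − 7 = 171. No deviation. ✓
Weak-case: standard lawyer gives 178 − 6 = 172; top litigator gives 255 − 39 = 216. Would deviate. ✗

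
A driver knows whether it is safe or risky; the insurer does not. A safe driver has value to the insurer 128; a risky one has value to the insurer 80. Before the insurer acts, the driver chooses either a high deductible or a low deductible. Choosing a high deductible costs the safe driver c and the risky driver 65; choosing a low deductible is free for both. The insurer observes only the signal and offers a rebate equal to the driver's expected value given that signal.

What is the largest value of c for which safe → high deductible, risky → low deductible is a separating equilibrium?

Under separation: high deductible → safe (pays 128); low deductible → risky (pays 80).
Risky: 80 − 0 = 80 ≥ 128 − 65 = 63. Holds regardless of c. ✓
Safe: 128 − c ≥ 80 − 0, so c ≤ 128 − 80 = 48.

48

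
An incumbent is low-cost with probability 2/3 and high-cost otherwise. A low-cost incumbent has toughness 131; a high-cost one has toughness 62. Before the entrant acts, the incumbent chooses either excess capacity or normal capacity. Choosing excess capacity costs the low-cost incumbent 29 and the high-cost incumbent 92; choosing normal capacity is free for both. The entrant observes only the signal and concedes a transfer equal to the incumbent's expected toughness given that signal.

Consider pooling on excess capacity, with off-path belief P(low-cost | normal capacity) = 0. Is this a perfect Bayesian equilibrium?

On the equilibrium path (excess capacity) the entrant holds the prior 2/3 and pays 2/3·131 + 1/3·62 = 108. Off-path (normal capacity) belief 0 gives 0·131 + 1·62 = 62.
Low-cost: excess capacity gives 108 − 29 = 79; normal capacity gives 62 − 0 = 62. Stays. ✓
High-cost: excess capacity gives 108 − 92 = 16; normal capacity gives 62 − 0 = 62. Deviates. ✗

No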